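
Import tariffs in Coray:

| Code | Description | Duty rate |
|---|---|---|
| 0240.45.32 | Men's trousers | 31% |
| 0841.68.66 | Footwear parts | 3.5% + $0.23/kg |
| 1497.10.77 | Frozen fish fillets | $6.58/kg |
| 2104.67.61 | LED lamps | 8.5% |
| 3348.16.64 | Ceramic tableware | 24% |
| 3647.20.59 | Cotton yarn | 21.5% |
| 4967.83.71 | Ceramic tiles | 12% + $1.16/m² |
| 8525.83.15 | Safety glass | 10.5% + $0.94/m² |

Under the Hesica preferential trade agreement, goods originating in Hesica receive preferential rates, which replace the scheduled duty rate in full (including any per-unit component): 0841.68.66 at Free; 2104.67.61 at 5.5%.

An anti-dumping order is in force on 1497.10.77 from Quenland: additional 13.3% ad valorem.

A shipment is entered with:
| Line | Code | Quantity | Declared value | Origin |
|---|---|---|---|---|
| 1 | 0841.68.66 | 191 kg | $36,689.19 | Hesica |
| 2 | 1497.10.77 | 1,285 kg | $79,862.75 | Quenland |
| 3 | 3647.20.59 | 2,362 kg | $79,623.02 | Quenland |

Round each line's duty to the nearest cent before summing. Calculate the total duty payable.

$36,196.00

Line 1 (0841.68.66, Hesica, 191 kg, $36,689.19):
Base rate for 0841.68.66 is 3.5% + $0.23/kg.
Origin Hesica qualifies under the Coray–Hesica agreement and 0841.68.66 is covered: preferential rate Free applies instead.
Duty = $36,689.19 × 0% = $0.00.
Line 2 (1497.10.77, Quenland, 1,285 kg, $79,862.75):
Base rate for 1497.10.77 is $6.58/kg.
Additional duty on 1497.10.77 from Quenland: +13.3% ad valorem. Applied ad valorem rate = 13.3%.
Duty = $79,862.75 × 13.3% + 1,285 × $6.58 = $19,077.05.
Line 3 (3647.20.59, Quenland, 2,362 kg, $79,623.02):
Base rate for 3647.20.59 is 21.5%.
Duty = $79,623.02 × 21.5% = $17,118.95.
Total = $0.00 + $19,077.05 + $17,118.95 = $36,196.00.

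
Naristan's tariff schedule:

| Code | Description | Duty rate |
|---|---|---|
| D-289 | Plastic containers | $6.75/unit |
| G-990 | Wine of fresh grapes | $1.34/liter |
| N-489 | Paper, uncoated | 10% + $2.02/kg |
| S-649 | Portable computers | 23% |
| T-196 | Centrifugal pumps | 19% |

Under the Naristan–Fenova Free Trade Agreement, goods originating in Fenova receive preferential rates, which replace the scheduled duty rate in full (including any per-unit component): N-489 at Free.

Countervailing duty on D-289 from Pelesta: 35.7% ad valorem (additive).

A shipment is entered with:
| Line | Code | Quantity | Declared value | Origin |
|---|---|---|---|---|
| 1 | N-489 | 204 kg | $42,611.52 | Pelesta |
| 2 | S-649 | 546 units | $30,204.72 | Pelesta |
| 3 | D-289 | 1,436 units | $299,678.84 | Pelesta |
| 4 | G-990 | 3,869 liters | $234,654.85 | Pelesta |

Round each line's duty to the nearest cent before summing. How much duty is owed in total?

$133,483.13

Line 1 (N-489, Pelesta, 204 kg, $42,611.52):
Base rate for N-489 is 10% + $2.02/kg.
N-489 has an FTA preferential rate, but origin Pelesta is not Fenova; base rate stands.
Duty = $42,611.52 × 10% + 204 × $2.02 = $4,673.23.
Line 2 (S-649, Pelesta, 546 units, $30,204.72):
Base rate for S-649 is 23%.
Duty = $30,204.72 × 23% = $6,947.09.
Line 3 (D-289, Pelesta, 1,436 units, $299,678.84):
Base rate for D-289 is $6.75/unit.
Additional duty on D-289 from Pelesta: +35.7% ad valorem. Applied ad valorem rate = 35.7%.
Duty = $299,678.84 × 35.7% + 1,436 × $6.75 = $116,678.35.
Line 4 (G-990, Pelesta, 3,869 liters, $234,654.85):
Base rate for G-990 is $1.34/liter.
Duty = 3,869 × $1.34 = $5,184.46.
Total = $4,673.23 + $6,947.09 + $116,678.35 + $5,184.46 = $133,483.13.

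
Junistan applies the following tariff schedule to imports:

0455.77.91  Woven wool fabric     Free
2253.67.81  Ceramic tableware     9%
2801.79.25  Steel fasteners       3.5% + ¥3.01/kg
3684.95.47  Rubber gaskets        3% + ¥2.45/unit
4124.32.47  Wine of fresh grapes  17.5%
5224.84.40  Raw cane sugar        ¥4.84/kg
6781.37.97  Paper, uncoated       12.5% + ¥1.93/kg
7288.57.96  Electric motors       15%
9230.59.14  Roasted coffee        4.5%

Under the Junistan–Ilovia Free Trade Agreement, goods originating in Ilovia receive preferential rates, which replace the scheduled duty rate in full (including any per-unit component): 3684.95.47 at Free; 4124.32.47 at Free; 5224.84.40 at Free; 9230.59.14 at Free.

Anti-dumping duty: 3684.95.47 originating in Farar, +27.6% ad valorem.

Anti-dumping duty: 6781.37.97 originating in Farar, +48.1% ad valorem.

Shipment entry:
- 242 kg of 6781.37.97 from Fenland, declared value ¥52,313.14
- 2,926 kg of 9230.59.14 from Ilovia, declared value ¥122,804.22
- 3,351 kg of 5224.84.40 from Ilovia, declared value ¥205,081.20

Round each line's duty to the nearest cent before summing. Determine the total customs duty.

¥7,006.20

Line 1 (6781.37.97, Fenland, 242 kg, ¥52,313.14):
Base rate for 6781.37.97 is 12.5% + ¥1.93/kg.
The additional-duty order on 6781.37.97 targets Farar, not Fenland; it does not apply.
Duty = ¥52,313.14 × 12.5% + 242 × ¥1.93 = ¥7,006.20.
Line 2 (9230.59.14, Ilovia, 2,926 kg, ¥122,804.22):
Base rate for 9230.59.14 is 4.5%.
Origin Ilovia qualifies under the Junistan–Ilovia agreement and 9230.59.14 is covered: preferential rate Free applies instead.
Duty = ¥122,804.22 × 0% = ¥0.00.
Line 3 (5224.84.40, Ilovia, 3,351 kg, ¥205,081.20):
Base rate for 5224.84.40 is ¥4.84/kg.
Origin Ilovia qualifies under the Junistan–Ilovia agreement and 5224.84.40 is covered: preferential rate Free applies instead.
Duty = ¥205,081.20 × 0% = ¥0.00.
Total = ¥7,006.20 + ¥0.00 + ¥0.00 = ¥7,006.20.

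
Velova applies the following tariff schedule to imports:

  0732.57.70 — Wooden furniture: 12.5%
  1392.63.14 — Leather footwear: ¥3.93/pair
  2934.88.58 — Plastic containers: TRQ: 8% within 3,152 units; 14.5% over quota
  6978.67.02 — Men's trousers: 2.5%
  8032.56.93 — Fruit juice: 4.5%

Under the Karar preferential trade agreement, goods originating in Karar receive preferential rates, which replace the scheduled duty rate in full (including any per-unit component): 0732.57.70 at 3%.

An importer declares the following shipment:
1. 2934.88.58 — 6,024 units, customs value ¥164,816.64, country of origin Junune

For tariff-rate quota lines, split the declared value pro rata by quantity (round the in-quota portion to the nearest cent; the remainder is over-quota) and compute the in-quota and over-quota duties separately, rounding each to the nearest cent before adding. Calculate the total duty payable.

¥18,292.90

Line 1 (2934.88.58, Junune, 6,024 units, ¥164,816.64):
Code 2934.88.58 is under a tariff-rate quota (threshold 3,152 units). In-quota: 3,152 units at 8%; over-quota: 2,872 units at 14.5%.
Pro-rata value split: in-quota = ¥164,816.64 × 3,152/6,024 = ¥86,238.72; over-quota = ¥164,816.64 − ¥86,238.72 = ¥78,577.92.
In-quota duty = ¥86,238.72 × 8% = ¥6,899.10. Over-quota duty = ¥78,577.92 × 14.5% = ¥11,393.80.
Line duty = ¥6,899.10 + ¥11,393.80 = ¥18,292.90.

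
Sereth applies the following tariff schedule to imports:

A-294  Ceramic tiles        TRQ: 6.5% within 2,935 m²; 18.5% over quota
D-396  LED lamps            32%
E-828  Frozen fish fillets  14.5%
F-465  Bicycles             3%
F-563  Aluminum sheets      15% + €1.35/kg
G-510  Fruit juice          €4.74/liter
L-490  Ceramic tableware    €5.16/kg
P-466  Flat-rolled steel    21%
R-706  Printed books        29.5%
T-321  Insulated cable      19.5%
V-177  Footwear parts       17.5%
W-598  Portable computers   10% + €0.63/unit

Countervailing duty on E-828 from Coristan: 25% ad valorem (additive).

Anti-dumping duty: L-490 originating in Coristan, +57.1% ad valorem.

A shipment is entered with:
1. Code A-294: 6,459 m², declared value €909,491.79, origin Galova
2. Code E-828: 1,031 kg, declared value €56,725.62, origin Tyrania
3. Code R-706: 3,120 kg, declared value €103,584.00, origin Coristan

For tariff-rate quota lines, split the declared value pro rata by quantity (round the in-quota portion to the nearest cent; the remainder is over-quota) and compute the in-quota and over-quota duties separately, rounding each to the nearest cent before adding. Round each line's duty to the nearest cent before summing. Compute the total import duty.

€157,445.19

Line 1 (A-294, Galova, 6,459 m², €909,491.79):
Code A-294 is under a tariff-rate quota (threshold 2,935 m²). In-quota: 2,935 m² at 6.5%; over-quota: 3,524 m² at 18.5%.
Pro-rata value split: in-quota = €909,491.79 × 2,935/6,459 = €413,277.35; over-quota = €909,491.79 − €413,277.35 = €496,214.44.
In-quota duty = €413,277.35 × 6.5% = €26,863.03. Over-quota duty = €496,214.44 × 18.5% = €91,799.67.
Line duty = €26,863.03 + €91,799.67 = €118,662.70.
Line 2 (E-828, Tyrania, 1,031 kg, €56,725.62):
Base rate for E-828 is 14.5%.
The additional-duty order on E-828 targets Coristan, not Tyrania; it does not apply.
Duty = €56,725.62 × 14.5% = €8,225.21.
Line 3 (R-706, Coristan, 3,120 kg, €103,584.00):
Base rate for R-706 is 29.5%.
Duty = €103,584.00 × 29.5% = €30,557.28.
Total = €118,662.70 + €8,225.21 + €30,557.28 = €157,445.19.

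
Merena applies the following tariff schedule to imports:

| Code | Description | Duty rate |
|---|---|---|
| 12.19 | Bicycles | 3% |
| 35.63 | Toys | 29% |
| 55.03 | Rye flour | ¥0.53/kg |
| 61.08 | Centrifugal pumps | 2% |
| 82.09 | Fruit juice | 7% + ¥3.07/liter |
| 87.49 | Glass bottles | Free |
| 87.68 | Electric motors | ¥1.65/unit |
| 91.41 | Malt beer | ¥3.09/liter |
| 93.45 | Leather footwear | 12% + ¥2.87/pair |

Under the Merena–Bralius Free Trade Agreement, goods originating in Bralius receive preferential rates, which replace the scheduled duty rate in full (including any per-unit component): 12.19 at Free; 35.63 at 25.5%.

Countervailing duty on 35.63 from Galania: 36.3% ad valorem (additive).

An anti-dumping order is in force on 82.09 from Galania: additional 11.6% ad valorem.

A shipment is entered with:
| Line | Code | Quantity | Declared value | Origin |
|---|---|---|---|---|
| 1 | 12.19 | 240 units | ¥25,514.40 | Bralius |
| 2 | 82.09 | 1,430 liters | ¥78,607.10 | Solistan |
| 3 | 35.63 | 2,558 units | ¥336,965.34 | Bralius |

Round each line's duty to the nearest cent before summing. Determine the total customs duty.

¥95,818.76

Line 1 (12.19, Bralius, 240 units, ¥25,514.40):
Base rate for 12.19 is 3%.
Origin Bralius qualifies under the Merena–Bralius agreement and 12.19 is covered: preferential rate Free applies instead.
Duty = ¥25,514.40 × 0% = ¥0.00.
Line 2 (82.09, Solistan, 1,430 liters, ¥78,607.10):
Base rate for 82.09 is 7% + ¥3.07/liter.
The additional-duty order on 82.09 targets Galania, not Solistan; it does not apply.
Duty = ¥78,607.10 × 7% + 1,430 × ¥3.07 = ¥9,892.60.
Line 3 (35.63, Bralius, 2,558 units, ¥336,965.34):
Base rate for 35.63 is 29%.
Origin Bralius qualifies under the Merena–Bralius agreement and 35.63 is covered: preferential rate 25.5% applies instead.
The additional-duty order on 35.63 targets Galania, not Bralius; it does not apply.
Duty = ¥336,965.34 × 25.5% = ¥85,926.16.
Total = ¥0.00 + ¥9,892.60 + ¥85,926.16 = ¥95,818.76.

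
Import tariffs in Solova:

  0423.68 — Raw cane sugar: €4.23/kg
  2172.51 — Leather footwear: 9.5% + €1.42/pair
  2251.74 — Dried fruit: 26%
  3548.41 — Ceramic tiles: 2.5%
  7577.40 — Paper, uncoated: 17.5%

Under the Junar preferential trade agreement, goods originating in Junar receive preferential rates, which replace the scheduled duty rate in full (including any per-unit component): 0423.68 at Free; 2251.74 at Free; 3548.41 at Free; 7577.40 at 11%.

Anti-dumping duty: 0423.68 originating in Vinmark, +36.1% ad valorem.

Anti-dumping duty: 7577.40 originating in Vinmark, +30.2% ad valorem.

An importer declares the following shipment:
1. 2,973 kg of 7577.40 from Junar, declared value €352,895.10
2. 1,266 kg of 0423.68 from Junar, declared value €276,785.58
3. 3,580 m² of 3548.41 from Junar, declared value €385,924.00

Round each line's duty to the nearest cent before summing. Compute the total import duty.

Line 1 (7577.40, Junar, 2,973 kg, €352,895.10):
Base rate for 7577.40 is 17.5%.
Origin Junar qualifies under the Solova–Junar agreement and 7577.40 is covered: preferential rate 11% applies instead.
The additional-duty order on 7577.40 targets Vinmark, not Junar; it does not apply.
Duty = €352,895.10 × 11% = €38,818.46.
Line 2 (0423.68, Junar, 1,266 kg, €276,785.58):
Base rate for 0423.68 is €4.23/kg.
Origin Junar qualifies under the Solova–Junar agreement and 0423.68 is covered: preferential rate Free applies instead.
The additional-duty order on 0423.68 targets Vinmark, not Junar; it does not apply.
Duty = €276,785.58 × 0% = €0.00.
Line 3 (3548.41, Junar, 3,580 m², €385,924.00):
Base rate for 3548.41 is 2.5%.
Origin Junar qualifies under the Solova–Junar agreement and 3548.41 is covered: preferential rate Free applies instead.
Duty = €385,924.00 × 0% = €0.00.
Total = €38,818.46 + €0.00 + €0.00 = €38,818.46.

€38,818.46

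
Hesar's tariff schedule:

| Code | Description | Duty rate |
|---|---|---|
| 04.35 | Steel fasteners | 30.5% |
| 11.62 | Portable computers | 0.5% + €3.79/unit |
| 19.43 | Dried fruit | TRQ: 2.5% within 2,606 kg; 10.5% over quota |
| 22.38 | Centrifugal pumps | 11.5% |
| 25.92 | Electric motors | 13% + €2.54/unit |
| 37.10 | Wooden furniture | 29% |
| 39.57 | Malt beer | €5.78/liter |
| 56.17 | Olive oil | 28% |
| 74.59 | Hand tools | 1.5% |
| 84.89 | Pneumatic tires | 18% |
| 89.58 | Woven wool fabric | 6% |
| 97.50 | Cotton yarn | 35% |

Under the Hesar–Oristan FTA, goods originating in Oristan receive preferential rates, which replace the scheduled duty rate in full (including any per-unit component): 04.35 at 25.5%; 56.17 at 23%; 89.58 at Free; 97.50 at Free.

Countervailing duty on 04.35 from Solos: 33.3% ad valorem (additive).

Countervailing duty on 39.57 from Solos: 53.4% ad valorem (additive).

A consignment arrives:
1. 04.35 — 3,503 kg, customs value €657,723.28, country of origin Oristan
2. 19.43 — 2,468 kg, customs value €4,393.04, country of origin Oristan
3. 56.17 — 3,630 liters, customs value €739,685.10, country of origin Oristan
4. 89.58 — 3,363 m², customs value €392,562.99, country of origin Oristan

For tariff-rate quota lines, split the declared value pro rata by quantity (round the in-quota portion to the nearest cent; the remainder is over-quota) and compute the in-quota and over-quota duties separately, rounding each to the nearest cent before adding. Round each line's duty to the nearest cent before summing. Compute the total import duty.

€337,956.84

Line 1 (04.35, Oristan, 3,503 kg, €657,723.28):
Base rate for 04.35 is 30.5%.
Origin Oristan qualifies under the Hesar–Oristan agreement and 04.35 is covered: preferential rate 25.5% applies instead.
The additional-duty order on 04.35 targets Solos, not Oristan; it does not apply.
Duty = €657,723.28 × 25.5% = €167,719.44.
Line 2 (19.43, Oristan, 2,468 kg, €4,393.04):
Code 19.43 is under a tariff-rate quota (threshold 2,606 kg). Quantity 2,468 kg is within the quota, so the in-quota rate 2.5% applies to the full value.
Duty = €4,393.04 × 2.5% = €109.83.
Line 3 (56.17, Oristan, 3,630 liters, €739,685.10):
Base rate for 56.17 is 28%.
Origin Oristan qualifies under the Hesar–Oristan agreement and 56.17 is covered: preferential rate 23% applies instead.
Duty = €739,685.10 × 23% = €170,127.57.
Line 4 (89.58, Oristan, 3,363 m², €392,562.99):
Base rate for 89.58 is 6%.
Origin Oristan qualifies under the Hesar–Oristan agreement and 89.58 is covered: preferential rate Free applies instead.
Duty = €392,562.99 × 0% = €0.00.
Total = €167,719.44 + €109.83 + €170,127.57 + €0.00 = €337,956.84.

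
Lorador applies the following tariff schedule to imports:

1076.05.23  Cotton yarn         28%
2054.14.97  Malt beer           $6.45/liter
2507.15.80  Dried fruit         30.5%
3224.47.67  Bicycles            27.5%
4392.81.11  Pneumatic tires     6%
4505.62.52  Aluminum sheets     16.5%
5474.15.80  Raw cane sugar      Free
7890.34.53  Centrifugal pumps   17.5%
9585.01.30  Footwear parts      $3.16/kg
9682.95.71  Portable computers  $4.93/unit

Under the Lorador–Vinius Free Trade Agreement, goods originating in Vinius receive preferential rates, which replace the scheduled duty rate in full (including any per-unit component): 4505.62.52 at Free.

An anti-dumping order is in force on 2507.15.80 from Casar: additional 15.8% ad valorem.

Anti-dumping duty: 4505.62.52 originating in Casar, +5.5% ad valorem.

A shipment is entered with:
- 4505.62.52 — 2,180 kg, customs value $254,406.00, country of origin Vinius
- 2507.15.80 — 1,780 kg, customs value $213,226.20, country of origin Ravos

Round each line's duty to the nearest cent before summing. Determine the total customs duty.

Line 1 (4505.62.52, Vinius, 2,180 kg, $254,406.00):
Base rate for 4505.62.52 is 16.5%.
Origin Vinius qualifies under the Lorador–Vinius agreement and 4505.62.52 is covered: preferential rate Free applies instead.
The additional-duty order on 4505.62.52 targets Casar, not Vinius; it does not apply.
Duty = $254,406.00 × 0% = $0.00.
Line 2 (2507.15.80, Ravos, 1,780 kg, $213,226.20):
Base rate for 2507.15.80 is 30.5%.
The additional-duty order on 2507.15.80 targets Casar, not Ravos; it does not apply.
Duty = $213,226.20 × 30.5% = $65,033.99.
Total = $0.00 + $65,033.99 = $65,033.99.

$65,033.99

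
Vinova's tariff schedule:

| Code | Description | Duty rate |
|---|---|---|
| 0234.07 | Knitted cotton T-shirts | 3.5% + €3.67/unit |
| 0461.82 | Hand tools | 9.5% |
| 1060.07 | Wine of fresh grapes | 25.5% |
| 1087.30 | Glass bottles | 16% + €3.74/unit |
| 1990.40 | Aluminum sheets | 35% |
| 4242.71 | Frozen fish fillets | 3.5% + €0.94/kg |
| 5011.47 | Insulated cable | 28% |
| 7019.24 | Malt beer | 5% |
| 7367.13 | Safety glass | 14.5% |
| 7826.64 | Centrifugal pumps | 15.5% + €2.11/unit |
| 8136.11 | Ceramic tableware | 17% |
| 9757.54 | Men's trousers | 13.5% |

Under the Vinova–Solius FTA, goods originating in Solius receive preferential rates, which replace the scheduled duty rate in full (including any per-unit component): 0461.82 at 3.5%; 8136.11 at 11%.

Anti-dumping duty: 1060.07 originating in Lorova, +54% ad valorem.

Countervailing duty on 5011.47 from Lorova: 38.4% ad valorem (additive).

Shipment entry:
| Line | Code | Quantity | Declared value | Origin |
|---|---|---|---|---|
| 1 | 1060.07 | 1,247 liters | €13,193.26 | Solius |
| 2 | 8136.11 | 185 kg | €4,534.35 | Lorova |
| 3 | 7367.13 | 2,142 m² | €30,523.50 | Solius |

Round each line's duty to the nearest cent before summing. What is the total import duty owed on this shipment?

€8,561.03

Line 1 (1060.07, Solius, 1,247 liters, €13,193.26):
Base rate for 1060.07 is 25.5%.
Origin Solius is the FTA partner but 1060.07 is not on the preference list; base rate stands.
The additional-duty order on 1060.07 targets Lorova, not Solius; it does not apply.
Duty = €13,193.26 × 25.5% = €3,364.28.
Line 2 (8136.11, Lorova, 185 kg, €4,534.35):
Base rate for 8136.11 is 17%.
8136.11 has an FTA preferential rate, but origin Lorova is not Solius; base rate stands.
Duty = €4,534.35 × 17% = €770.84.
Line 3 (7367.13, Solius, 2,142 m², €30,523.50):
Base rate for 7367.13 is 14.5%.
Origin Solius is the FTA partner but 7367.13 is not on the preference list; base rate stands.
Duty = €30,523.50 × 14.5% = €4,425.91.
Total = €3,364.28 + €770.84 + €4,425.91 = €8,561.03.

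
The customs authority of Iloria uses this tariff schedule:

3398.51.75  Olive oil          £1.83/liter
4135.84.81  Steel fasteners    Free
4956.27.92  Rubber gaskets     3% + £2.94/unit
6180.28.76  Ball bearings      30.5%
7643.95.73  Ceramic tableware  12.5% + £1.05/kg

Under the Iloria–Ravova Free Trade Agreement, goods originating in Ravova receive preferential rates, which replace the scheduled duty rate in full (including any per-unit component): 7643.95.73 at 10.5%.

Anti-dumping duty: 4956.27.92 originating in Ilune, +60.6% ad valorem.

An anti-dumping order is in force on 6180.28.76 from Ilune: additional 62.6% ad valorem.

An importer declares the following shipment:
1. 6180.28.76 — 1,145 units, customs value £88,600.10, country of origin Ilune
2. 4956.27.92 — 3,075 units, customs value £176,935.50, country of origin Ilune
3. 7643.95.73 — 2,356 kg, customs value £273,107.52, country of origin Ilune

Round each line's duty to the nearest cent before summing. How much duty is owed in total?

Line 1 (6180.28.76, Ilune, 1,145 units, £88,600.10):
Base rate for 6180.28.76 is 30.5%.
Additional duty on 6180.28.76 from Ilune: +62.6%. Applied ad valorem rate: 30.5% + 62.6% = 93.1%.
Duty = £88,600.10 × 93.1% = £82,486.69.
Line 2 (4956.27.92, Ilune, 3,075 units, £176,935.50):
Base rate for 4956.27.92 is 3% + £2.94/unit.
Additional duty on 4956.27.92 from Ilune: +60.6%. Applied ad valorem rate: 3% + 60.6% = 63.6%.
Duty = £176,935.50 × 63.6% + 3,075 × £2.94 = £121,571.48.
Line 3 (7643.95.73, Ilune, 2,356 kg, £273,107.52):
Base rate for 7643.95.73 is 12.5% + £1.05/kg.
7643.95.73 has an FTA preferential rate, but origin Ilune is not Ravova; base rate stands.
Duty = £273,107.52 × 12.5% + 2,356 × £1.05 = £36,612.24.
Total = £82,486.69 + £121,571.48 + £36,612.24 = £240,670.41.

£240,670.41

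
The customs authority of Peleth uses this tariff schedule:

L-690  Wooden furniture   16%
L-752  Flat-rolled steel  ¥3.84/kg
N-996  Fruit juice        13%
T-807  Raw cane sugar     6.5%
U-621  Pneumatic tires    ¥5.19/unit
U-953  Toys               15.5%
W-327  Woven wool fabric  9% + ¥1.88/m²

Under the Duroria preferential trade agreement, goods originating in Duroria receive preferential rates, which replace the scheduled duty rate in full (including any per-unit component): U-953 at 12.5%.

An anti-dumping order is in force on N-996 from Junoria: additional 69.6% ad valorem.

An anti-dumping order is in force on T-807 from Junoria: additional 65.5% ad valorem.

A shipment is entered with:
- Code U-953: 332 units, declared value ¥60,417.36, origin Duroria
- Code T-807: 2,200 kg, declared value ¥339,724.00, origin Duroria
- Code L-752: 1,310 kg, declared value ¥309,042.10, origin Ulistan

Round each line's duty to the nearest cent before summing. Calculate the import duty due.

¥34,664.63

Line 1 (U-953, Duroria, 332 units, ¥60,417.36):
Base rate for U-953 is 15.5%.
Origin Duroria qualifies under the Peleth–Duroria agreement and U-953 is covered: preferential rate 12.5% applies instead.
Duty = ¥60,417.36 × 12.5% = ¥7,552.17.
Line 2 (T-807, Duroria, 2,200 kg, ¥339,724.00):
Base rate for T-807 is 6.5%.
Origin Duroria is the FTA partner but T-807 is not on the preference list; base rate stands.
The additional-duty order on T-807 targets Junoria, not Duroria; it does not apply.
Duty = ¥339,724.00 × 6.5% = ¥22,082.06.
Line 3 (L-752, Ulistan, 1,310 kg, ¥309,042.10):
Base rate for L-752 is ¥3.84/kg.
Duty = 1,310 × ¥3.84 = ¥5,030.40.
Total = ¥7,552.17 + ¥22,082.06 + ¥5,030.40 = ¥34,664.63.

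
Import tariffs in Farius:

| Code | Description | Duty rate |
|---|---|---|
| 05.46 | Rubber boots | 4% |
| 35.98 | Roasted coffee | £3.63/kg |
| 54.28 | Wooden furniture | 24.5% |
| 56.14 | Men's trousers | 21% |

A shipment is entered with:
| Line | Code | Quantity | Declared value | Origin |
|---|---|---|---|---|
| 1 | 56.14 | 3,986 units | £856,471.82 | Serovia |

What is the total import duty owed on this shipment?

Line 1 (56.14, Serovia, 3,986 units, £856,471.82):
Base rate for 56.14 is 21%.
Duty = £856,471.82 × 21% = £179,859.08.

£179,859.08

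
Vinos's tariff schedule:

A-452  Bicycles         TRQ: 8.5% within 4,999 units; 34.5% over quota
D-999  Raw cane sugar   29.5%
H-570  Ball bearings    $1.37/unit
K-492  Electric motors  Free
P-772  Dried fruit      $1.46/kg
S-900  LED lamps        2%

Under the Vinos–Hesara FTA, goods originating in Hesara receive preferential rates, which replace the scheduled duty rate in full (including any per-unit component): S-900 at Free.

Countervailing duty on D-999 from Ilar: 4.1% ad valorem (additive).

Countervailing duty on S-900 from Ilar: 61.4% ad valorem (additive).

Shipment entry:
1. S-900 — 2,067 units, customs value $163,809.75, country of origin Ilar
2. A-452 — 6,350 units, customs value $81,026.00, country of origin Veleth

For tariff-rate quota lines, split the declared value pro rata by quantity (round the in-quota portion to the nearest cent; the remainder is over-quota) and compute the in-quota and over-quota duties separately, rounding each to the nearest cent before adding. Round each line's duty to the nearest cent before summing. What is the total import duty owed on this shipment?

$115,224.67

Line 1 (S-900, Ilar, 2,067 units, $163,809.75):
Base rate for S-900 is 2%.
S-900 has an FTA preferential rate, but origin Ilar is not Hesara; base rate stands.
Additional duty on S-900 from Ilar: +61.4%. Applied ad valorem rate: 2% + 61.4% = 63.4%.
Duty = $163,809.75 × 63.4% = $103,855.38.
Line 2 (A-452, Veleth, 6,350 units, $81,026.00):
Code A-452 is under a tariff-rate quota (threshold 4,999 units). In-quota: 4,999 units at 8.5%; over-quota: 1,351 units at 34.5%.
Pro-rata value split: in-quota = $81,026.00 × 4,999/6,350 = $63,787.24; over-quota = $81,026.00 − $63,787.24 = $17,238.76.
In-quota duty = $63,787.24 × 8.5% = $5,421.92. Over-quota duty = $17,238.76 × 34.5% = $5,947.37.
Line duty = $5,421.92 + $5,947.37 = $11,369.29.
Total = $103,855.38 + $11,369.29 = $115,224.67.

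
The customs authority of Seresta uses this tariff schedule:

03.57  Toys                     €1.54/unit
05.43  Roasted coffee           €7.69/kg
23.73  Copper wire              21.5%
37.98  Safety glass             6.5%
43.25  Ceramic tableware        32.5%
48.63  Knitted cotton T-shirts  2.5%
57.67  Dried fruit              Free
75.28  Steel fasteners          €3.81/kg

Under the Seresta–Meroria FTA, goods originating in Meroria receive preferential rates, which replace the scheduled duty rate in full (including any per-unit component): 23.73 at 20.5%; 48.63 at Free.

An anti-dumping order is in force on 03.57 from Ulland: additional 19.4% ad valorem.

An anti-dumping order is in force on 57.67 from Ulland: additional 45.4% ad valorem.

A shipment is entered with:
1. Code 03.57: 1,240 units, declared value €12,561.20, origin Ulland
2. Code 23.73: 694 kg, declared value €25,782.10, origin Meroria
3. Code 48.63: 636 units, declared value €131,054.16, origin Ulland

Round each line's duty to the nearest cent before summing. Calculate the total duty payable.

Line 1 (03.57, Ulland, 1,240 units, €12,561.20):
Base rate for 03.57 is €1.54/unit.
Additional duty on 03.57 from Ulland: +19.4% ad valorem. Applied ad valorem rate = 19.4%.
Duty = €12,561.20 × 19.4% + 1,240 × €1.54 = €4,346.47.
Line 2 (23.73, Meroria, 694 kg, €25,782.10):
Base rate for 23.73 is 21.5%.
Origin Meroria qualifies under the Seresta–Meroria agreement and 23.73 is covered: preferential rate 20.5% applies instead.
Duty = €25,782.10 × 20.5% = €5,285.33.
Line 3 (48.63, Ulland, 636 units, €131,054.16):
Base rate for 48.63 is 2.5%.
48.63 has an FTA preferential rate, but origin Ulland is not Meroria; base rate stands.
Duty = €131,054.16 × 2.5% = €3,276.35.
Total = €4,346.47 + €5,285.33 + €3,276.35 = €12,908.15.

€12,908.15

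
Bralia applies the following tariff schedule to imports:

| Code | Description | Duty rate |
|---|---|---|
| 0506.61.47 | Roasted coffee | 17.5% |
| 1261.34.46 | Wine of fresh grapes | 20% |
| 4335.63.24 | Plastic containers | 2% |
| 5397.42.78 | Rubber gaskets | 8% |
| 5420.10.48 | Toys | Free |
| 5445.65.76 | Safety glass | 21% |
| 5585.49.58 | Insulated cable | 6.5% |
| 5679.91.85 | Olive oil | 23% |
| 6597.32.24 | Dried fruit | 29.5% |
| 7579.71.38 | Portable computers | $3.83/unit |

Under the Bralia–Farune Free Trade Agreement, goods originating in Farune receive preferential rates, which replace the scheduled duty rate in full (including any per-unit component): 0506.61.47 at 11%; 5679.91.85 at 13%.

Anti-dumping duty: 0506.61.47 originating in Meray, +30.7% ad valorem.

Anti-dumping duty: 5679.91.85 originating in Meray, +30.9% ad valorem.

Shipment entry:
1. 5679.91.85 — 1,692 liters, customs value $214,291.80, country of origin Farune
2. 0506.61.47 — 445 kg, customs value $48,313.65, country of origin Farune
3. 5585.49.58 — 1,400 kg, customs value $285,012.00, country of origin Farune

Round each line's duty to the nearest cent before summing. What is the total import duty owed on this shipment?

Line 1 (5679.91.85, Farune, 1,692 liters, $214,291.80):
Base rate for 5679.91.85 is 23%.
Origin Farune qualifies under the Bralia–Farune agreement and 5679.91.85 is covered: preferential rate 13% applies instead.
The additional-duty order on 5679.91.85 targets Meray, not Farune; it does not apply.
Duty = $214,291.80 × 13% = $27,857.93.
Line 2 (0506.61.47, Farune, 445 kg, $48,313.65):
Base rate for 0506.61.47 is 17.5%.
Origin Farune qualifies under the Bralia–Farune agreement and 0506.61.47 is covered: preferential rate 11% applies instead.
The additional-duty order on 0506.61.47 targets Meray, not Farune; it does not apply.
Duty = $48,313.65 × 11% = $5,314.50.
Line 3 (5585.49.58, Farune, 1,400 kg, $285,012.00):
Base rate for 5585.49.58 is 6.5%.
Origin Farune is the FTA partner but 5585.49.58 is not on the preference list; base rate stands.
Duty = $285,012.00 × 6.5% = $18,525.78.
Total = $27,857.93 + $5,314.50 + $18,525.78 = $51,698.21.

$51,698.21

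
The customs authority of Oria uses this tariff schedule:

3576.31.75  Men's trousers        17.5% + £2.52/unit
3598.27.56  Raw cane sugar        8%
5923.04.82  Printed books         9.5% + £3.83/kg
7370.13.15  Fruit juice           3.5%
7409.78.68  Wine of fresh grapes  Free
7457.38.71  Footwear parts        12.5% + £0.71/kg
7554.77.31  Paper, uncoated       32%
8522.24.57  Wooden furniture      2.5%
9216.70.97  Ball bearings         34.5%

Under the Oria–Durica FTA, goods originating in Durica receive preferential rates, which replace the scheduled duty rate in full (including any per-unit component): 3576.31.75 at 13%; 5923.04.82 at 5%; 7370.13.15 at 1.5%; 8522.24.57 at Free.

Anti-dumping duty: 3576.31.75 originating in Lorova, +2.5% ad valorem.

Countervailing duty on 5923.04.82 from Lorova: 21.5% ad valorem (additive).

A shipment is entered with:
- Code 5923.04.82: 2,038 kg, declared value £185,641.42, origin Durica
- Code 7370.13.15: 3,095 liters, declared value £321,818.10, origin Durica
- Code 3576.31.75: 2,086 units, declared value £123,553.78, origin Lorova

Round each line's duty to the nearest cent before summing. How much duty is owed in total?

£44,076.82

Line 1 (5923.04.82, Durica, 2,038 kg, £185,641.42):
Base rate for 5923.04.82 is 9.5% + £3.83/kg.
Origin Durica qualifies under the Oria–Durica agreement and 5923.04.82 is covered: preferential rate 5% applies instead.
The additional-duty order on 5923.04.82 targets Lorova, not Durica; it does not apply.
Duty = £185,641.42 × 5% = £9,282.07.
Line 2 (7370.13.15, Durica, 3,095 liters, £321,818.10):
Base rate for 7370.13.15 is 3.5%.
Origin Durica qualifies under the Oria–Durica agreement and 7370.13.15 is covered: preferential rate 1.5% applies instead.
Duty = £321,818.10 × 1.5% = £4,827.27.
Line 3 (3576.31.75, Lorova, 2,086 units, £123,553.78):
Base rate for 3576.31.75 is 17.5% + £2.52/unit.
3576.31.75 has an FTA preferential rate, but origin Lorova is not Durica; base rate stands.
Additional duty on 3576.31.75 from Lorova: +2.5%. Applied ad valorem rate: 17.5% + 2.5% = 20%.
Duty = £123,553.78 × 20% + 2,086 × £2.52 = £29,967.48.
Total = £9,282.07 + £4,827.27 + £29,967.48 = £44,076.82.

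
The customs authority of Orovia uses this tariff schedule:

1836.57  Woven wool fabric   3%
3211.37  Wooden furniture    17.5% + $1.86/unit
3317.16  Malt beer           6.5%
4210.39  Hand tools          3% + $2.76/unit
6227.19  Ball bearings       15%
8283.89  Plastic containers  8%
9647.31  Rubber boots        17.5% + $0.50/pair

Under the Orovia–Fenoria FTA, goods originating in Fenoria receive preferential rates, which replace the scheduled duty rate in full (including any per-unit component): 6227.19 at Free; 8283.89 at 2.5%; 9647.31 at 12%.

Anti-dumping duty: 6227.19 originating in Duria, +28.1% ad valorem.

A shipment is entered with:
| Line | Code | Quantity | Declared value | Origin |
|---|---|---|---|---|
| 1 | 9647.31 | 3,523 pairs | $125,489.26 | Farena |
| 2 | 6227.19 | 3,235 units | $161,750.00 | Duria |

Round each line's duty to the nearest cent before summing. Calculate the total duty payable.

Line 1 (9647.31, Farena, 3,523 pairs, $125,489.26):
Base rate for 9647.31 is 17.5% + $0.50/pair.
9647.31 has an FTA preferential rate, but origin Farena is not Fenoria; base rate stands.
Duty = $125,489.26 × 17.5% + 3,523 × $0.50 = $23,722.12.
Line 2 (6227.19, Duria, 3,235 units, $161,750.00):
Base rate for 6227.19 is 15%.
6227.19 has an FTA preferential rate, but origin Duria is not Fenoria; base rate stands.
Additional duty on 6227.19 from Duria: +28.1%. Applied ad valorem rate: 15% + 28.1% = 43.1%.
Duty = $161,750.00 × 43.1% = $69,714.25.
Total = $23,722.12 + $69,714.25 = $93,436.37.

$93,436.37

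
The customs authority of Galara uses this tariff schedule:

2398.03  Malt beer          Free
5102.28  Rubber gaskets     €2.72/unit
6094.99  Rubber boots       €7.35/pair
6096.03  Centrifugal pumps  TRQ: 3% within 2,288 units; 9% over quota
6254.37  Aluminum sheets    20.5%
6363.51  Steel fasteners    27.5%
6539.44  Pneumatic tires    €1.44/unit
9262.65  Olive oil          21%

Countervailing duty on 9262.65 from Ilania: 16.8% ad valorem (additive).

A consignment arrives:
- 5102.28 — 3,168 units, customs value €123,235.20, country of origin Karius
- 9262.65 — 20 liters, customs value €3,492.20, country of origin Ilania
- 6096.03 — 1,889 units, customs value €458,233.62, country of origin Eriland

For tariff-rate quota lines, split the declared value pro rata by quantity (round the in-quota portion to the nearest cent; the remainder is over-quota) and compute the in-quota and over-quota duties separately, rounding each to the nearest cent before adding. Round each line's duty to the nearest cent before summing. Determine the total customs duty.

Line 1 (5102.28, Karius, 3,168 units, €123,235.20):
Base rate for 5102.28 is €2.72/unit.
Duty = 3,168 × €2.72 = €8,616.96.
Line 2 (9262.65, Ilania, 20 liters, €3,492.20):
Base rate for 9262.65 is 21%.
Additional duty on 9262.65 from Ilania: +16.8%. Applied ad valorem rate: 21% + 16.8% = 37.8%.
Duty = €3,492.20 × 37.8% = €1,320.05.
Line 3 (6096.03, Eriland, 1,889 units, €458,233.62):
Code 6096.03 is under a tariff-rate quota (threshold 2,288 units). Quantity 1,889 units is within the quota, so the in-quota rate 3% applies to the full value.
Duty = €458,233.62 × 3% = €13,747.01.
Total = €8,616.96 + €1,320.05 + €13,747.01 = €23,684.02.

€23,684.02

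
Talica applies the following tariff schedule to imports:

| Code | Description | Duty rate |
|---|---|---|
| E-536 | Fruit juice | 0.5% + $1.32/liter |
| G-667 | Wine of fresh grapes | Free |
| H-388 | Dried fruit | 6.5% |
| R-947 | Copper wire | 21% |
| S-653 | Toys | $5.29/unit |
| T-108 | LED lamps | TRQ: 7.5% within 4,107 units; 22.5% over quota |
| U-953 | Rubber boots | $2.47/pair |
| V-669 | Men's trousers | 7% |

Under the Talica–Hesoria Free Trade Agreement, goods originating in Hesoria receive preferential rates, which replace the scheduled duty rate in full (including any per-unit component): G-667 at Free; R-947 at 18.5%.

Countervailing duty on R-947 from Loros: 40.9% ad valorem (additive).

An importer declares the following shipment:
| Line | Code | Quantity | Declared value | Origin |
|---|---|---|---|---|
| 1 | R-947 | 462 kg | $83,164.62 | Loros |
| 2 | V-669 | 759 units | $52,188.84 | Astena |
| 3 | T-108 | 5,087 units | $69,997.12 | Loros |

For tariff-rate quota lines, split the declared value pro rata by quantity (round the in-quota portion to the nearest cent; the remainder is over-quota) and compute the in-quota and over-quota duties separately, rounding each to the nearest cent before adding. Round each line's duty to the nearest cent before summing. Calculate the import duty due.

Line 1 (R-947, Loros, 462 kg, $83,164.62):
Base rate for R-947 is 21%.
R-947 has an FTA preferential rate, but origin Loros is not Hesoria; base rate stands.
Additional duty on R-947 from Loros: +40.9%. Applied ad valorem rate: 21% + 40.9% = 61.9%.
Duty = $83,164.62 × 61.9% = $51,478.90.
Line 2 (V-669, Astena, 759 units, $52,188.84):
Base rate for V-669 is 7%.
Duty = $52,188.84 × 7% = $3,653.22.
Line 3 (T-108, Loros, 5,087 units, $69,997.12):
Code T-108 is under a tariff-rate quota (threshold 4,107 units). In-quota: 4,107 units at 7.5%; over-quota: 980 units at 22.5%.
Pro-rata value split: in-quota = $69,997.12 × 4,107/5,087 = $56,512.32; over-quota = $69,997.12 − $56,512.32 = $13,484.80.
In-quota duty = $56,512.32 × 7.5% = $4,238.42. Over-quota duty = $13,484.80 × 22.5% = $3,034.08.
Line duty = $4,238.42 + $3,034.08 = $7,272.50.
Total = $51,478.90 + $3,653.22 + $7,272.50 = $62,404.62.

$62,404.62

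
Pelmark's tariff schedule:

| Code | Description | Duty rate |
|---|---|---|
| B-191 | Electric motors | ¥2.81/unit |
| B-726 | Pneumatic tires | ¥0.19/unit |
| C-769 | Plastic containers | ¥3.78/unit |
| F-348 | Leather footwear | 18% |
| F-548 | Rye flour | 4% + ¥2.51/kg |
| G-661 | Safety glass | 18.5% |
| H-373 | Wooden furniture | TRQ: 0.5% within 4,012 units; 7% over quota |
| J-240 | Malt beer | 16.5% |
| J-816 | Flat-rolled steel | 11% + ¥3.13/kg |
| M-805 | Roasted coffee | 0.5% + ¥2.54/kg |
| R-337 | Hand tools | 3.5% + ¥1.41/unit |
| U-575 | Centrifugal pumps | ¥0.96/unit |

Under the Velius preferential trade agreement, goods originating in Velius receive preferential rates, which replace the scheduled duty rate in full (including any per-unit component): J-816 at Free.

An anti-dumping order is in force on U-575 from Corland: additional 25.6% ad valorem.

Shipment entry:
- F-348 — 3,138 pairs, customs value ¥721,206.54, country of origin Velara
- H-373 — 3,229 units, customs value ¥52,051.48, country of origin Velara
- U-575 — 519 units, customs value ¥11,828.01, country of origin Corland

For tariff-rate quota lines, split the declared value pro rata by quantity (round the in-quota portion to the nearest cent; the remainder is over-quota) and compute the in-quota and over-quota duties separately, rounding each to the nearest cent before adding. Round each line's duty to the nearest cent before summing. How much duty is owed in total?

Line 1 (F-348, Velara, 3,138 pairs, ¥721,206.54):
Base rate for F-348 is 18%.
Duty = ¥721,206.54 × 18% = ¥129,817.18.
Line 2 (H-373, Velara, 3,229 units, ¥52,051.48):
Code H-373 is under a tariff-rate quota (threshold 4,012 units). Quantity 3,229 units is within the quota, so the in-quota rate 0.5% applies to the full value.
Duty = ¥52,051.48 × 0.5% = ¥260.26.
Line 3 (U-575, Corland, 519 units, ¥11,828.01):
Base rate for U-575 is ¥0.96/unit.
Additional duty on U-575 from Corland: +25.6% ad valorem. Applied ad valorem rate = 25.6%.
Duty = ¥11,828.01 × 25.6% + 519 × ¥0.96 = ¥3,526.21.
Total = ¥129,817.18 + ¥260.26 + ¥3,526.21 = ¥133,603.65.

¥133,603.65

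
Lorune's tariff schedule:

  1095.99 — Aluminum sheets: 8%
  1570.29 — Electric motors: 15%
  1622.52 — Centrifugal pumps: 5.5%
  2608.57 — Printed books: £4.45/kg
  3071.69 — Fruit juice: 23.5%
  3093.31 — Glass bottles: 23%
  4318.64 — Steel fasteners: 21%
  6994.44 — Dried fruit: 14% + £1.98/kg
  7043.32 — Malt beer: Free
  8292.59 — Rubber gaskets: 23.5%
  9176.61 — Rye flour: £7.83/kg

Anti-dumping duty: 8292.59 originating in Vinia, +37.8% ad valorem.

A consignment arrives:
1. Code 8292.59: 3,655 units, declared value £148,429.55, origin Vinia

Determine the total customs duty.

£90,987.31

Line 1 (8292.59, Vinia, 3,655 units, £148,429.55):
Base rate for 8292.59 is 23.5%.
Additional duty on 8292.59 from Vinia: +37.8%. Applied ad valorem rate: 23.5% + 37.8% = 61.3%.
Duty = £148,429.55 × 61.3% = £90,987.31.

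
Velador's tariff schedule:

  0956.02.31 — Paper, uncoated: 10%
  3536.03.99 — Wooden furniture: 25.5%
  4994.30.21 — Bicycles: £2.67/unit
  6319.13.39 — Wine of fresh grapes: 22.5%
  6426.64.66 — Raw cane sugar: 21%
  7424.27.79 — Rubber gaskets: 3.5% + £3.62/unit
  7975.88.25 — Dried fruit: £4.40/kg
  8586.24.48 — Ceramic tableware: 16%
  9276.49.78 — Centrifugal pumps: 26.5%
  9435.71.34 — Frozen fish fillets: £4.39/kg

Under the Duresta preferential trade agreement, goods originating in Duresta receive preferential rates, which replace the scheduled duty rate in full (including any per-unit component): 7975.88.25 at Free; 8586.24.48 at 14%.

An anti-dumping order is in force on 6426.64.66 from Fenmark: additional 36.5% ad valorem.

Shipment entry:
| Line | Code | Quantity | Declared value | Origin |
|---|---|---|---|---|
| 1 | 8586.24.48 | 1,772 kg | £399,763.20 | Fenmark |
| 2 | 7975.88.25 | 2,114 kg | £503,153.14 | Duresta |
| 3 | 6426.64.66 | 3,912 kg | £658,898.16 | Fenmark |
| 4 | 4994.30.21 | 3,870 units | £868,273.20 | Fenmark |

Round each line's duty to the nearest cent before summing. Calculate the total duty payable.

£453,161.45

Line 1 (8586.24.48, Fenmark, 1,772 kg, £399,763.20):
Base rate for 8586.24.48 is 16%.
8586.24.48 has an FTA preferential rate, but origin Fenmark is not Duresta; base rate stands.
Duty = £399,763.20 × 16% = £63,962.11.
Line 2 (7975.88.25, Duresta, 2,114 kg, £503,153.14):
Base rate for 7975.88.25 is £4.40/kg.
Origin Duresta qualifies under the Velador–Duresta agreement and 7975.88.25 is covered: preferential rate Free applies instead.
Duty = £503,153.14 × 0% = £0.00.
Line 3 (6426.64.66, Fenmark, 3,912 kg, £658,898.16):
Base rate for 6426.64.66 is 21%.
Additional duty on 6426.64.66 from Fenmark: +36.5%. Applied ad valorem rate: 21% + 36.5% = 57.5%.
Duty = £658,898.16 × 57.5% = £378,866.44.
Line 4 (4994.30.21, Fenmark, 3,870 units, £868,273.20):
Base rate for 4994.30.21 is £2.67/unit.
Duty = 3,870 × £2.67 = £10,332.90.
Total = £63,962.11 + £0.00 + £378,866.44 + £10,332.90 = £453,161.45.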